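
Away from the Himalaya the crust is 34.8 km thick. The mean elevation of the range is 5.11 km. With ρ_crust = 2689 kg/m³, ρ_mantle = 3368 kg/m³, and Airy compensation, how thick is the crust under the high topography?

60.1 km

Root depth r = h ρ_c / (ρ_m − ρ_c) = 5.11 km × 2689 / 679 = 20.24 km.
Total thickness = T + h + r = 34.8 km + 5.11 km + 20.24 km = 60.1 km.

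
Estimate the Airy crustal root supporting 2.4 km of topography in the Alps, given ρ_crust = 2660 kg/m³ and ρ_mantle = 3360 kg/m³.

For local isostatic compensation: the weight of the topography is balanced by the buoyancy of the root, ρ_c h = (ρ_m − ρ_c) r.
r = h · ρ_c / (ρ_m − ρ_c) = 2.4 km × 2660 / (3360 − 2660) = 9.12 km.

9.12 km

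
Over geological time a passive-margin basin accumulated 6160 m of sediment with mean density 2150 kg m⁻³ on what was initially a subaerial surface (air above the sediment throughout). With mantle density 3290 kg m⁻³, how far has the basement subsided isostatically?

4030 m

Subaerial load: s = t ρ_sed / ρ_m = 6160 m × 2150/3290 = 4030 m.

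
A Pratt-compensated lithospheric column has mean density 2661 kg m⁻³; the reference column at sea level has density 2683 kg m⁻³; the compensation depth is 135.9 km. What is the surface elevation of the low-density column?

ρ_ref D = ρ (D + h) → h = D (ρ_ref − ρ)/ρ.
h = 135.9 km × (2683 − 2661)/2661 = 1.12 km.

1.12 km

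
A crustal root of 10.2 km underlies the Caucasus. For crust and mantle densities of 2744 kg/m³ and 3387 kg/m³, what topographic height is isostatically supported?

2.39 km

For local isostatic compensation: ρ_c h = (ρ_m − ρ_c) r.
h = r (ρ_m − ρ_c) / ρ_c = 10.2 km × (3387 − 2744) / 2744 = 2.39 km.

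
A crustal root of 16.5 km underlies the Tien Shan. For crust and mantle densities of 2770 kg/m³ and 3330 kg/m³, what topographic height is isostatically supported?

3.34 km

Balancing pressure at the compensation depth: ρ_c h = (ρ_m − ρ_c) r.
h = r (ρ_m − ρ_c) / ρ_c = 16.5 km × (3330 − 2770) / 2770 = 3.34 km.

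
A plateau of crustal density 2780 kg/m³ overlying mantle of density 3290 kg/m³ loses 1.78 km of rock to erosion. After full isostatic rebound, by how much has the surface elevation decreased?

Rebound u = e ρ_c/ρ_m = 1.78 km × 2780/3290 = 1.504 km.
Net surface drop = e − u = 1.78 km − 1.504 km = e (ρ_m − ρ_c)/ρ_m = 0.276 km.

0.276 km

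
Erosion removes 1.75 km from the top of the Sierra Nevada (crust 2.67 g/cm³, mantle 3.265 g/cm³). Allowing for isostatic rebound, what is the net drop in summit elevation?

0.319 km

Rebound u = e ρ_c/ρ_m = 1.75 km × 2.67/3.265 = 1.431 km.
Net surface drop = e − u = 1.75 km − 1.431 km = e (ρ_m − ρ_c)/ρ_m = 0.319 km.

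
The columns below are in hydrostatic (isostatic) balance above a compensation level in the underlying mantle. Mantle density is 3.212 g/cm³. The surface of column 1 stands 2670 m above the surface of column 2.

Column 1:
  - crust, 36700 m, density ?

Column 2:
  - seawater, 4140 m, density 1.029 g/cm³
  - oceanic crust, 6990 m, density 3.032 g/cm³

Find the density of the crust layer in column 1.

2.7 g/cm³

Take the compensation level at the base of the deeper column (depth z_c below the surface of column 1) and equate Σ ρ_i t_i down to z_c; mantle fills any gap and the z_c terms cancel.
Column 1: 36700×ρ + (z_c − 36700)×3.212
Column 2: 2670×0 + 4140×1.029 + 6990×3.032 + (z_c − 2670 − 11130)×3.212
The z_c×3.212 term appears on both sides and cancels. Collect the known terms of each column as K = Σ(ρt)_known − 3.212 × (depth of known layers): K_1 = 0 − 3.212×36700 = −117880.4; K_2 = 25453.74 − 3.212×(2670 + 11130) = −18871.86.
Balance: K_1 + 36700×ρ = K_2, so ρ = (K_2 − K_1)/36700 = 99008.5/36700 = 2.7 g/cm³.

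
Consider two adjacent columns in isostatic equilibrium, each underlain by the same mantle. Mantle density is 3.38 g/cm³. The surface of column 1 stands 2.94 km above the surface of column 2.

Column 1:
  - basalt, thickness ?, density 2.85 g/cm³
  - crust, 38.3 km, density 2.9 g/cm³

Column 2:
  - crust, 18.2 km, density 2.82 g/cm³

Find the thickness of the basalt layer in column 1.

3.29 km

Take the compensation level at the base of the deeper column (depth z_c below the surface of column 1) and equate Σ ρ_i t_i down to z_c; mantle fills any gap and the z_c terms cancel.
Column 1: x×2.85 + 38.3×2.9 + (z_c − 38.3 − x)×3.38
Column 2: 2.94×0 + 18.2×2.82 + (z_c − 2.94 − 18.2)×3.38
The z_c×3.38 term appears on both sides and cancels. Collect the known terms of each column as K = Σ(ρt)_known − 3.38 × (depth of known layers): K_1 = 111.07 − 3.38×38.3 = −18.384; K_2 = 51.324 − 3.38×(2.94 + 18.2) = −20.1292.
Balance: K_1 − x×(3.38 − 2.85) = K_2, so x = (K_1 − K_2)/(3.38 − 2.85) = 1.7452/0.53 = 3.29 km.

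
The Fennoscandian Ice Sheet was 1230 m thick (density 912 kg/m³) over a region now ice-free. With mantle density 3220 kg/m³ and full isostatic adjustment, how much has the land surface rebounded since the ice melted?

Removing the load lets mantle flow back in; uplift u satisfies ρ_ice t = ρ_m u.
u = t ρ_ice/ρ_m = 1230 m × 912/3220 = 348 m.

348 m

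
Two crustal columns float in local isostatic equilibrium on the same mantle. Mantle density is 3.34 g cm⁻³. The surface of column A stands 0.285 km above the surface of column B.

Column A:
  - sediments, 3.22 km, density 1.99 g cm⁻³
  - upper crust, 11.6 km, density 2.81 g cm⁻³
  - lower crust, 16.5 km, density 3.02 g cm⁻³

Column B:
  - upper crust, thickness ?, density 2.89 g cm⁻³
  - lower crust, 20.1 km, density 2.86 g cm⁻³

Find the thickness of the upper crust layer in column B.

11.5 km

Take the compensation level at the base of the deeper column (depth z_c below the surface of column A) and equate Σ ρ_i t_i down to z_c; mantle fills any gap and the z_c terms cancel.
Column A: 3.22×1.99 + 11.6×2.81 + 16.5×3.02 + (z_c − 31.32)×3.34
Column B: 0.285×0 + x×2.89 + 20.1×2.86 + (z_c − 0.285 − 20.1 − x)×3.34
The z_c×3.34 term appears on both sides and cancels. Collect the known terms of each column as K = Σ(ρt)_known − 3.34 × (depth of known layers): K_A = 88.8338 − 3.34×31.32 = −15.775; K_B = 57.486 − 3.34×(0.285 + 20.1) = −10.5999.
Balance: K_A = K_B − x×(3.34 − 2.89), so x = (K_B − K_A)/(3.34 − 2.89) = 5.1751/0.45 = 11.5 km.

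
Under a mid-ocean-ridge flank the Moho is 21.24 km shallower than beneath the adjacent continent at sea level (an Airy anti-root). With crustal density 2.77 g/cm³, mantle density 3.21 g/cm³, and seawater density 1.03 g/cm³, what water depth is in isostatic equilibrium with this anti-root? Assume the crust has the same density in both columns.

Replacing a thickness d of crust by seawater at the top must be balanced by replacing crust with mantle at the base: d (ρ_c − ρ_w) = a (ρ_m − ρ_c).
d = a (ρ_m − ρ_c)/(ρ_c − ρ_w) = 21.24 km × 0.44/1.74 = 5.37 km.

5.37 km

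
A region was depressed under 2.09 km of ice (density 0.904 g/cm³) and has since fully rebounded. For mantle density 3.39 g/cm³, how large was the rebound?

0.557 km

Removing the load lets mantle flow back in; uplift u satisfies ρ_ice t = ρ_m u.
u = t ρ_ice/ρ_m = 2.09 km × 0.904/3.39 = 0.557 km.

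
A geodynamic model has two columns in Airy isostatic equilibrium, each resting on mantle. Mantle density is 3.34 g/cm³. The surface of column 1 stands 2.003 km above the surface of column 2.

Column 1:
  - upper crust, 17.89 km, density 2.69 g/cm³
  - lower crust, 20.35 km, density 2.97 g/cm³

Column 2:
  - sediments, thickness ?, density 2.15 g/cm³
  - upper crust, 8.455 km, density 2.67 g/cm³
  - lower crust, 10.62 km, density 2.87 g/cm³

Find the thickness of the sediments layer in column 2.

Take the compensation level at the base of the deeper column (depth z_c below the surface of column 1) and equate Σ ρ_i t_i down to z_c; mantle fills any gap and the z_c terms cancel.
Column 1: 17.89×2.69 + 20.35×2.97 + (z_c − 38.24)×3.34
Column 2: 2.003×0 + x×2.15 + 8.455×2.67 + 10.62×2.87 + (z_c − 2.003 − 19.075 − x)×3.34
The z_c×3.34 term appears on both sides and cancels. Collect the known terms of each column as K = Σ(ρt)_known − 3.34 × (depth of known layers): K_1 = 108.5636 − 3.34×38.24 = −19.158; K_2 = 53.05425 − 3.34×(2.003 + 19.075) = −17.34627.
Balance: K_1 = K_2 − x×(3.34 − 2.15), so x = (K_2 − K_1)/(3.34 − 2.15) = 1.81173/1.19 = 1.52 km.

1.52 km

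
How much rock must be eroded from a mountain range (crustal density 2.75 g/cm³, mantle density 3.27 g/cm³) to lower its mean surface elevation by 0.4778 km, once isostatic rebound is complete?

Net drop Δ = e − u = e − e ρ_c/ρ_m = e (ρ_m − ρ_c)/ρ_m.
e = Δ ρ_m/(ρ_m − ρ_c) = 0.4778 km × 3.27/0.52 = 3 km.

3 km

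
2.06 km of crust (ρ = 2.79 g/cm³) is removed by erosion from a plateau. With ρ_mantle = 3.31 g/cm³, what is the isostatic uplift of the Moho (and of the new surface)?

1.74 km

Unloading: uplift u = e ρ_c/ρ_m = 2.06 km × 2.79/3.31 = 1.74 km.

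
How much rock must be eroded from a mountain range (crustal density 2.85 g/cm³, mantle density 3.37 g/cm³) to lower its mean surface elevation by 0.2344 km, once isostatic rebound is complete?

Net drop Δ = e − u = e − e ρ_c/ρ_m = e (ρ_m − ρ_c)/ρ_m.
e = Δ ρ_m/(ρ_m − ρ_c) = 0.2344 km × 3.37/0.52 = 1.52 km.

1.52 km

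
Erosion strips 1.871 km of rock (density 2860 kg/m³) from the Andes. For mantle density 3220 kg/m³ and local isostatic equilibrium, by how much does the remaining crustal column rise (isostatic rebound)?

1.66 km

Unloading: uplift u = e ρ_c/ρ_m = 1.871 km × 2860/3220 = 1.66 km.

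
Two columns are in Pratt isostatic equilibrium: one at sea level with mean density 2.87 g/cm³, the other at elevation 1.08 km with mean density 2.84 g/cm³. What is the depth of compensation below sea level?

ρ_ref D = ρ (D + h) → D (ρ_ref − ρ) = ρ h.
D = ρ h/(ρ_ref − ρ) = 2.84 × 1.08 km/(2.87 − 2.84) = 102 km.

102 km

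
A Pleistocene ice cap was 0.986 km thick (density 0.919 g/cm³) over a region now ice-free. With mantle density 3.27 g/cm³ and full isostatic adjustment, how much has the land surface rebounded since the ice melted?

0.277 km

Removing the load lets mantle flow back in; uplift u satisfies ρ_ice t = ρ_m u.
u = t ρ_ice/ρ_m = 0.986 km × 0.919/3.27 = 0.277 km.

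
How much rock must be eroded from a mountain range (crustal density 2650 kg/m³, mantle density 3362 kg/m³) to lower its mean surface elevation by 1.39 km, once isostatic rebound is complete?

6.56 km

Net drop Δ = e − u = e − e ρ_c/ρ_m = e (ρ_m − ρ_c)/ρ_m.
e = Δ ρ_m/(ρ_m − ρ_c) = 1.39 km × 3362/712 = 6.56 km.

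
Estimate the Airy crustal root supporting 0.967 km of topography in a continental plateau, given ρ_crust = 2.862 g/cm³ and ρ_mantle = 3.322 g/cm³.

Equating mass per unit area of the two columns: the weight of the topography is balanced by the buoyancy of the root, ρ_c h = (ρ_m − ρ_c) r.
r = h · ρ_c / (ρ_m − ρ_c) = 0.967 km × 2.862 / (3.322 − 2.862) = 6.02 km.

6.02 km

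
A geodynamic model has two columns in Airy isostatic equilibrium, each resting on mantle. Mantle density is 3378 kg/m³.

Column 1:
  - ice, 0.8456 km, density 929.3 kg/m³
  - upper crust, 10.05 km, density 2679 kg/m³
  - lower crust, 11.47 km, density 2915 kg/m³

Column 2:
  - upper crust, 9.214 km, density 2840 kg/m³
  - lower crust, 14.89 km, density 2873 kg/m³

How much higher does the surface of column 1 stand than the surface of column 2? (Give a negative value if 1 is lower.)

0.571 km

For any compensation level in the mantle, the mantle terms cancel and isostasy reduces to e = (Σt_1 − Σt_2) − (Σ(ρt)_1 − Σ(ρt)_2) / ρ_m.
Σt_1 = 22.3656 km; Σt_2 = 24.104 km; Σ(ρt)_1 = 61144.8161; Σ(ρt)_2 = 68946.73 (in km·kg/m³).
e = (22.3656 − 24.104) − (61144.8161 − 68946.73) / 3378 = 0.571 km.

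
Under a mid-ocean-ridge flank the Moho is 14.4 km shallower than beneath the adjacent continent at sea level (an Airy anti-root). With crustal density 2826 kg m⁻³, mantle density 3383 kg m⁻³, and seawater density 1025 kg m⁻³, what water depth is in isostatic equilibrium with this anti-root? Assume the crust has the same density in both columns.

Replacing a thickness d of crust by seawater at the top must be balanced by replacing crust with mantle at the base: d (ρ_c − ρ_w) = a (ρ_m − ρ_c).
d = a (ρ_m − ρ_c)/(ρ_c − ρ_w) = 14.4 km × 557/1801 = 4.45 km.

4.45 km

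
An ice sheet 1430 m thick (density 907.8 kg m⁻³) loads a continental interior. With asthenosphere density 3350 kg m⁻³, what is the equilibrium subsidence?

Equating mass per unit area of the two columns: the ice load ρ_ice t is balanced by mantle displaced below, ρ_m s.
s = t ρ_ice / ρ_m = 1430 m × 907.8/3350 = 388 m.

388 m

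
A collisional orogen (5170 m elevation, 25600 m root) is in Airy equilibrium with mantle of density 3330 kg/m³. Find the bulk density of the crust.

ρ_c h = (ρ_m − ρ_c) r → ρ_c (h + r) = ρ_m r → ρ_c = ρ_m r / (h + r).
ρ_c = 3330 × 25600 m / (5170 m + 25600 m) = 2770 kg/m³.

2770 kg/m³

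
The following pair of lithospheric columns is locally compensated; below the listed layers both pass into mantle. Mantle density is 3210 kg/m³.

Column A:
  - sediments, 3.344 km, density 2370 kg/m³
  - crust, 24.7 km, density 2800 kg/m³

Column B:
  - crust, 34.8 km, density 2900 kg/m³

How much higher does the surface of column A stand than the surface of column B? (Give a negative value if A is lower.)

0.669 km

For any compensation level in the mantle, the mantle terms cancel and isostasy reduces to e = (Σt_A − Σt_B) − (Σ(ρt)_A − Σ(ρt)_B) / ρ_m.
Σt_A = 28.044 km; Σt_B = 34.8 km; Σ(ρt)_A = 77085.28; Σ(ρt)_B = 100920 (in km·kg/m³).
e = (28.044 − 34.8) − (77085.28 − 100920) / 3210 = 0.669 km.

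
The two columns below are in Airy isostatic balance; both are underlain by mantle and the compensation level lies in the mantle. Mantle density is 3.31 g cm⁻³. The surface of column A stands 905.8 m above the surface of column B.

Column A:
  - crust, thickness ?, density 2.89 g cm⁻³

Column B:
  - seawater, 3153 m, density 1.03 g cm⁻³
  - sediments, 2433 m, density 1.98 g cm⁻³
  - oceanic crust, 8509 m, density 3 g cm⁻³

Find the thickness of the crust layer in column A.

38200 m

Take the compensation level at the base of the deeper column (depth z_c below the surface of column A) and equate Σ ρ_i t_i down to z_c; mantle fills any gap and the z_c terms cancel.
Column A: x×2.89 + (z_c − 0 − x)×3.31
Column B: 905.8×0 + 3153×1.03 + 2433×1.98 + 8509×3 + (z_c − 905.8 − 14095)×3.31
The z_c×3.31 term appears on both sides and cancels. Collect the known terms of each column as K = Σ(ρt)_known − 3.31 × (depth of known layers): K_A = 0 − 3.31×0 = 0; K_B = 33591.93 − 3.31×(905.8 + 14095) = −16060.718.
Balance: K_A − x×(3.31 − 2.89) = K_B, so x = (K_A − K_B)/(3.31 − 2.89) = 16060.7/0.42 = 38200 m.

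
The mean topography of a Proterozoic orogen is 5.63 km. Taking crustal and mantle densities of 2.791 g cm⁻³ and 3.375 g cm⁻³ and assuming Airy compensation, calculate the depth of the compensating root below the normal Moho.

26.9 km

Equating mass per unit area of the two columns: the weight of the topography is balanced by the buoyancy of the root, ρ_c h = (ρ_m − ρ_c) r.
r = h · ρ_c / (ρ_m − ρ_c) = 5.63 km × 2.791 / (3.375 − 2.791) = 26.9 km.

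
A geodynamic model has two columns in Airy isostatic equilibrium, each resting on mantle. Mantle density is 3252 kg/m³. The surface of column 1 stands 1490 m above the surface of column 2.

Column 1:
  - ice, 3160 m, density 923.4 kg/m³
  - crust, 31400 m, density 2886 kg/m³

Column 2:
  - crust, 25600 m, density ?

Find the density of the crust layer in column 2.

2700 kg/m³

Take the compensation level at the base of the deeper column (depth z_c below the surface of column 1) and equate Σ ρ_i t_i down to z_c; mantle fills any gap and the z_c terms cancel.
Column 1: 3160×923.4 + 31400×2886 + (z_c − 34560)×3252
Column 2: 1490×0 + 25600×ρ + (z_c − 1490 − 25600)×3252
The z_c×3252 term appears on both sides and cancels. Collect the known terms of each column as K = Σ(ρt)_known − 3252 × (depth of known layers): K_1 = 93538344 − 3252×34560 = −18850776; K_2 = 0 − 3252×(1490 + 25600) = −88096680.
Balance: K_1 = K_2 + 25600×ρ, so ρ = (K_1 − K_2)/25600 = 69245900/25600 = 2700 kg/m³.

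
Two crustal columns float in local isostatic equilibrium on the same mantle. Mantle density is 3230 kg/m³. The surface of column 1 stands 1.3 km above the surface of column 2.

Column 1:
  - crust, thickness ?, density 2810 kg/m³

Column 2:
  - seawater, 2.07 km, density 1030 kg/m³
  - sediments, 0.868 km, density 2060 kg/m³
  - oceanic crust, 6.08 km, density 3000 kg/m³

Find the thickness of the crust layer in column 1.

Take the compensation level at the base of the deeper column (depth z_c below the surface of column 1) and equate Σ ρ_i t_i down to z_c; mantle fills any gap and the z_c terms cancel.
Column 1: x×2810 + (z_c − 0 − x)×3230
Column 2: 1.3×0 + 2.07×1030 + 0.868×2060 + 6.08×3000 + (z_c − 1.3 − 9.018)×3230
The z_c×3230 term appears on both sides and cancels. Collect the known terms of each column as K = Σ(ρt)_known − 3230 × (depth of known layers): K_1 = 0 − 3230×0 = 0; K_2 = 22160.18 − 3230×(1.3 + 9.018) = −11166.96.
Balance: K_1 − x×(3230 − 2810) = K_2, so x = (K_1 − K_2)/(3230 − 2810) = 11167/420 = 26.6 km.

26.6 km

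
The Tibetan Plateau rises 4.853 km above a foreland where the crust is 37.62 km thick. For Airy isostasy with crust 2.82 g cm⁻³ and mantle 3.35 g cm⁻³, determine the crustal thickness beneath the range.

Root depth r = h ρ_c / (ρ_m − ρ_c) = 4.853 km × 2.82 / 0.53 = 25.82 km.
Total thickness = T + h + r = 37.62 km + 4.853 km + 25.82 km = 68.3 km.

68.3 km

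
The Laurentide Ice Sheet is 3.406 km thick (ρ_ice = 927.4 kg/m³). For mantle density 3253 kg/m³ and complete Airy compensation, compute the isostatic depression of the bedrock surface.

0.971 km

In Airy isostatic equilibrium: the ice load ρ_ice t is balanced by mantle displaced below, ρ_m s.
s = t ρ_ice / ρ_m = 3.406 km × 927.4/3253 = 0.971 km.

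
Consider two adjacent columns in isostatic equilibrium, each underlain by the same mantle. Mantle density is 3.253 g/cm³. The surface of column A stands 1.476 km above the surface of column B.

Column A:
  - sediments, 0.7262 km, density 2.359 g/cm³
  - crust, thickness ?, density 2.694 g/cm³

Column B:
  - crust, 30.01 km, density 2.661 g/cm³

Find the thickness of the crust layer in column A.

39.2 km

Take the compensation level at the base of the deeper column (depth z_c below the surface of column A) and equate Σ ρ_i t_i down to z_c; mantle fills any gap and the z_c terms cancel.
Column A: 0.7262×2.359 + x×2.694 + (z_c − 0.7262 − x)×3.253
Column B: 1.476×0 + 30.01×2.661 + (z_c − 1.476 − 30.01)×3.253
The z_c×3.253 term appears on both sides and cancels. Collect the known terms of each column as K = Σ(ρt)_known − 3.253 × (depth of known layers): K_A = 1.7131058 − 3.253×0.7262 = −0.6492228; K_B = 79.85661 − 3.253×(1.476 + 30.01) = −22.567348.
Balance: K_A − x×(3.253 − 2.694) = K_B, so x = (K_A − K_B)/(3.253 − 2.694) = 21.9181/0.559 = 39.2 km.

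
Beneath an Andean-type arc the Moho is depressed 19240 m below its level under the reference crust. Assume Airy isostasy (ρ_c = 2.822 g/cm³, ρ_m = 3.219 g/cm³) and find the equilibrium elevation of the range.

2710 m

In Airy isostatic equilibrium: ρ_c h = (ρ_m − ρ_c) r.
h = r (ρ_m − ρ_c) / ρ_c = 19240 m × (3.219 − 2.822) / 2.822 = 2710 m.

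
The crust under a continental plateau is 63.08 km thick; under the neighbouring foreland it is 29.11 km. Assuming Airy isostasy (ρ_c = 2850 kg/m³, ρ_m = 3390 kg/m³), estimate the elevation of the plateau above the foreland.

Excess crust Δ = 63.08 km − 29.11 km = 33.97 km, split between elevation h and root r with h + r = Δ.
Airy balance ρ_c h = (ρ_m − ρ_c) r gives r = h ρ_c/(ρ_m − ρ_c), so h (1 + ρ_c/(ρ_m − ρ_c)) = Δ, i.e. h = Δ (ρ_m − ρ_c)/ρ_m.
h = 33.97 km × 540/3390 = 5.41 km.

5.41 km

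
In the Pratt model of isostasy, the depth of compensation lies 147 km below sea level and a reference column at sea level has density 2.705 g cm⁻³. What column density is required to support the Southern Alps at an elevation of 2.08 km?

Pratt balance: ρ_ref D = ρ (D + h).
ρ = ρ_ref D/(D + h) = 2.705 × 147 km/(147 km + 2.08 km) = 2.67 g cm⁻³.

2.67 g cm⁻³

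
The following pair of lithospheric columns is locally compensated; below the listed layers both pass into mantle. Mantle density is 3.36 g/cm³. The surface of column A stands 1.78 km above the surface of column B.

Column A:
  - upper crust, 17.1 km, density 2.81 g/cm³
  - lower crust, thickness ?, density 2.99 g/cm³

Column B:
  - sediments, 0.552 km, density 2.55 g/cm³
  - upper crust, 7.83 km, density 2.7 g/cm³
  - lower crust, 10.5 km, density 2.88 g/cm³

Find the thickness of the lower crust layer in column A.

Take the compensation level at the base of the deeper column (depth z_c below the surface of column A) and equate Σ ρ_i t_i down to z_c; mantle fills any gap and the z_c terms cancel.
Column A: 17.1×2.81 + x×2.99 + (z_c − 17.1 − x)×3.36
Column B: 1.78×0 + 0.552×2.55 + 7.83×2.7 + 10.5×2.88 + (z_c − 1.78 − 18.882)×3.36
The z_c×3.36 term appears on both sides and cancels. Collect the known terms of each column as K = Σ(ρt)_known − 3.36 × (depth of known layers): K_A = 48.051 − 3.36×17.1 = −9.405; K_B = 52.7886 − 3.36×(1.78 + 18.882) = −16.63572.
Balance: K_A − x×(3.36 − 2.99) = K_B, so x = (K_A − K_B)/(3.36 − 2.99) = 7.23072/0.37 = 19.5 km.

19.5 km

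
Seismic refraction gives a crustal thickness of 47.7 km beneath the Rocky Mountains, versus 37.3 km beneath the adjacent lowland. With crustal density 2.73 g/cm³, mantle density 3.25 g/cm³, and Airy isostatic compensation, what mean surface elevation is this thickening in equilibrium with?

1.66 km

Excess crust Δ = 47.7 km − 37.3 km = 10.4 km, split between elevation h and root r with h + r = Δ.
Airy balance ρ_c h = (ρ_m − ρ_c) r gives r = h ρ_c/(ρ_m − ρ_c), so h (1 + ρ_c/(ρ_m − ρ_c)) = Δ, i.e. h = Δ (ρ_m − ρ_c)/ρ_m.
h = 10.4 km × 0.52/3.25 = 1.66 km.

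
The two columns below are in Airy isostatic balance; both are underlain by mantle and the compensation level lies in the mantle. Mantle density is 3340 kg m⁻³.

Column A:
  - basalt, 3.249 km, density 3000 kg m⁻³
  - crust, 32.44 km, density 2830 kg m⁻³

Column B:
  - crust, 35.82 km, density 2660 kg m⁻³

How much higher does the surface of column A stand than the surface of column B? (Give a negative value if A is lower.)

For any compensation level in the mantle, the mantle terms cancel and isostasy reduces to e = (Σt_A − Σt_B) − (Σ(ρt)_A − Σ(ρt)_B) / ρ_m.
Σt_A = 35.689 km; Σt_B = 35.82 km; Σ(ρt)_A = 101552.2; Σ(ρt)_B = 95281.2 (in km·kg m⁻³).
e = (35.689 − 35.82) − (101552.2 − 95281.2) / 3340 = −2.01 km.

−2.01 km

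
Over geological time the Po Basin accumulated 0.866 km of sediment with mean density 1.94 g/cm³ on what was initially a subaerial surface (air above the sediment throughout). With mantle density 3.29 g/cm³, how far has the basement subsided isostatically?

0.511 km

Subaerial load: s = t ρ_sed / ρ_m = 0.866 km × 1.94/3.29 = 0.511 km.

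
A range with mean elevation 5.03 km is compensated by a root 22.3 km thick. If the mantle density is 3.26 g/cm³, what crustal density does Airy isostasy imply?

2.66 g/cm³

ρ_c h = (ρ_m − ρ_c) r → ρ_c (h + r) = ρ_m r → ρ_c = ρ_m r / (h + r).
ρ_c = 3.26 × 22.3 km / (5.03 km + 22.3 km) = 2.66 g/cm³.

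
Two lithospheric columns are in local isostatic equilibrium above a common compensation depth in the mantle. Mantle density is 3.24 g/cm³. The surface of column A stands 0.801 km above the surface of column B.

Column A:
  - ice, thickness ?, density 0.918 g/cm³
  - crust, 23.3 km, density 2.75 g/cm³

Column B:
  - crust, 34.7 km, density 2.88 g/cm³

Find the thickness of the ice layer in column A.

1.58 km

Take the compensation level at the base of the deeper column (depth z_c below the surface of column A) and equate Σ ρ_i t_i down to z_c; mantle fills any gap and the z_c terms cancel.
Column A: x×0.918 + 23.3×2.75 + (z_c − 23.3 − x)×3.24
Column B: 0.801×0 + 34.7×2.88 + (z_c − 0.801 − 34.7)×3.24
The z_c×3.24 term appears on both sides and cancels. Collect the known terms of each column as K = Σ(ρt)_known − 3.24 × (depth of known layers): K_A = 64.075 − 3.24×23.3 = −11.417; K_B = 99.936 − 3.24×(0.801 + 34.7) = −15.08724.
Balance: K_A − x×(3.24 − 0.918) = K_B, so x = (K_A − K_B)/(3.24 − 0.918) = 3.67024/2.322 = 1.58 km.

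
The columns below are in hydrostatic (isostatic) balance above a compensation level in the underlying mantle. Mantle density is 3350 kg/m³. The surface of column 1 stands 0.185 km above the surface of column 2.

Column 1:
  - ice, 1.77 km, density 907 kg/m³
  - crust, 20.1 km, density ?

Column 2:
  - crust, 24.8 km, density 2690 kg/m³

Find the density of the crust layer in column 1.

Take the compensation level at the base of the deeper column (depth z_c below the surface of column 1) and equate Σ ρ_i t_i down to z_c; mantle fills any gap and the z_c terms cancel.
Column 1: 1.77×907 + 20.1×ρ + (z_c − 21.87)×3350
Column 2: 0.185×0 + 24.8×2690 + (z_c − 0.185 − 24.8)×3350
The z_c×3350 term appears on both sides and cancels. Collect the known terms of each column as K = Σ(ρt)_known − 3350 × (depth of known layers): K_1 = 1605.39 − 3350×21.87 = −71659.11; K_2 = 66712 − 3350×(0.185 + 24.8) = −16987.75.
Balance: K_1 + 20.1×ρ = K_2, so ρ = (K_2 − K_1)/20.1 = 54671.4/20.1 = 2720 kg/m³.

2720 kg/m³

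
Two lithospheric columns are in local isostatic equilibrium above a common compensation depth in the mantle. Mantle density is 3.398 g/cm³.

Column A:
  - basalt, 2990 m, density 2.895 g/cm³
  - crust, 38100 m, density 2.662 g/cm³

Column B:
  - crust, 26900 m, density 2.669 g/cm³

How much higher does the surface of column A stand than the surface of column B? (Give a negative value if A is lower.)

2920 m

For any compensation level in the mantle, the mantle terms cancel and isostasy reduces to e = (Σt_A − Σt_B) − (Σ(ρt)_A − Σ(ρt)_B) / ρ_m.
Σt_A = 41090 m; Σt_B = 26900 m; Σ(ρt)_A = 110078.25; Σ(ρt)_B = 71796.1 (in m·g/cm³).
e = (41090 − 26900) − (110078.25 − 71796.1) / 3.398 = 2920 m.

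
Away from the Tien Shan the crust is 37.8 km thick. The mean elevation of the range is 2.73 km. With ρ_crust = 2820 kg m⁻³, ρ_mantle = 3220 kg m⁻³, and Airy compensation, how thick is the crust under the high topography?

Root depth r = h ρ_c / (ρ_m − ρ_c) = 2.73 km × 2820 / 400 = 19.25 km.
Total thickness = T + h + r = 37.8 km + 2.73 km + 19.25 km = 59.8 km.

59.8 km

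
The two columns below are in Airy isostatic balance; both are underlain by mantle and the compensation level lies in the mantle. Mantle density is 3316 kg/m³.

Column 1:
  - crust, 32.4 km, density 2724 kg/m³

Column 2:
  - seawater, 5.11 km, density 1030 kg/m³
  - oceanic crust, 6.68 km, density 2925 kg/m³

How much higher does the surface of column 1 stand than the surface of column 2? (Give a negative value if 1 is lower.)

1.47 km

For any compensation level in the mantle, the mantle terms cancel and isostasy reduces to e = (Σt_1 − Σt_2) − (Σ(ρt)_1 − Σ(ρt)_2) / ρ_m.
Σt_1 = 32.4 km; Σt_2 = 11.79 km; Σ(ρt)_1 = 88257.6; Σ(ρt)_2 = 24802.3 (in km·kg/m³).
e = (32.4 − 11.79) − (88257.6 − 24802.3) / 3316 = 1.47 km.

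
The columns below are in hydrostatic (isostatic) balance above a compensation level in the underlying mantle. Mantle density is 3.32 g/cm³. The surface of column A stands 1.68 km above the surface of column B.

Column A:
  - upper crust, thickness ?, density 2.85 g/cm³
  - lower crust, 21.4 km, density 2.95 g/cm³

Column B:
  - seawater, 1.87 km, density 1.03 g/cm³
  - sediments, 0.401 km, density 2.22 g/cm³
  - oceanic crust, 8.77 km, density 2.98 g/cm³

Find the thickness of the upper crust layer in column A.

Take the compensation level at the base of the deeper column (depth z_c below the surface of column A) and equate Σ ρ_i t_i down to z_c; mantle fills any gap and the z_c terms cancel.
Column A: x×2.85 + 21.4×2.95 + (z_c − 21.4 − x)×3.32
Column B: 1.68×0 + 1.87×1.03 + 0.401×2.22 + 8.77×2.98 + (z_c − 1.68 − 11.041)×3.32
The z_c×3.32 term appears on both sides and cancels. Collect the known terms of each column as K = Σ(ρt)_known − 3.32 × (depth of known layers): K_A = 63.13 − 3.32×21.4 = −7.918; K_B = 28.95092 − 3.32×(1.68 + 11.041) = −13.2828.
Balance: K_A − x×(3.32 − 2.85) = K_B, so x = (K_A − K_B)/(3.32 − 2.85) = 5.3648/0.47 = 11.4 km.

11.4 km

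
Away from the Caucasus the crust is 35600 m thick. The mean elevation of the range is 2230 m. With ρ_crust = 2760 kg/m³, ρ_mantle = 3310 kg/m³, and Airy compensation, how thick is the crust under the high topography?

49000 m

Root depth r = h ρ_c / (ρ_m − ρ_c) = 2230 m × 2760 / 550 = 11190 m.
Total thickness = T + h + r = 35600 m + 2230 m + 11190 m = 49000 m.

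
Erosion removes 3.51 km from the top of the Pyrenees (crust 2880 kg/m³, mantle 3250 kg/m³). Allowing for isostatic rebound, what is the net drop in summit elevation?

0.4 km

Rebound u = e ρ_c/ρ_m = 3.51 km × 2880/3250 = 3.11 km.
Net surface drop = e − u = 3.51 km − 3.11 km = e (ρ_m − ρ_c)/ρ_m = 0.4 km.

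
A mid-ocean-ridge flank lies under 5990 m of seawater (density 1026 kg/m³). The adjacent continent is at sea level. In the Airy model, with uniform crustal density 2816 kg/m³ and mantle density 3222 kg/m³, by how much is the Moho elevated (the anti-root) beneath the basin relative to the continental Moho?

26400 m

In Airy isostatic equilibrium: replacing crust with seawater at the top is compensated by replacing crust with mantle at the base: d (ρ_c − ρ_w) = a (ρ_m − ρ_c).
a = d (ρ_c − ρ_w)/(ρ_m − ρ_c) = 5990 m × 1790/406 = 26400 m.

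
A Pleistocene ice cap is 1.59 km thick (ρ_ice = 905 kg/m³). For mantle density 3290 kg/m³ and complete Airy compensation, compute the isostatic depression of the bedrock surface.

0.437 km

Equating mass per unit area of the two columns: the ice load ρ_ice t is balanced by mantle displaced below, ρ_m s.
s = t ρ_ice / ρ_m = 1.59 km × 905/3290 = 0.437 km.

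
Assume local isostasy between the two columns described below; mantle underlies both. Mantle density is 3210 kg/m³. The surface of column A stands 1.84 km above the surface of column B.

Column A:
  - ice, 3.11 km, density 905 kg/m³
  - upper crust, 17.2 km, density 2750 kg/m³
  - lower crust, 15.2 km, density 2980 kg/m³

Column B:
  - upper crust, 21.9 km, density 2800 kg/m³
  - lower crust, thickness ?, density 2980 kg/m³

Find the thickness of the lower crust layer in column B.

Take the compensation level at the base of the deeper column (depth z_c below the surface of column A) and equate Σ ρ_i t_i down to z_c; mantle fills any gap and the z_c terms cancel.
Column A: 3.11×905 + 17.2×2750 + 15.2×2980 + (z_c − 35.51)×3210
Column B: 1.84×0 + 21.9×2800 + x×2980 + (z_c − 1.84 − 21.9 − x)×3210
The z_c×3210 term appears on both sides and cancels. Collect the known terms of each column as K = Σ(ρt)_known − 3210 × (depth of known layers): K_A = 95410.55 − 3210×35.51 = −18576.55; K_B = 61320 − 3210×(1.84 + 21.9) = −14885.4.
Balance: K_A = K_B − x×(3210 − 2980), so x = (K_B − K_A)/(3210 − 2980) = 3691.15/230 = 16 km.

16 km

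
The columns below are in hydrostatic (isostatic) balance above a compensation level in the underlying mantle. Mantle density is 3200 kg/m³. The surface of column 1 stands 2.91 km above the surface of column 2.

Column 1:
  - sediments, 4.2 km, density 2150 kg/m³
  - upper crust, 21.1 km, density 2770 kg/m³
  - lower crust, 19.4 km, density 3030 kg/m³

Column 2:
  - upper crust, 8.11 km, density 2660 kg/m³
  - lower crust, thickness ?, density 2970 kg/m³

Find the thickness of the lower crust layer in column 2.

13.4 km

Take the compensation level at the base of the deeper column (depth z_c below the surface of column 1) and equate Σ ρ_i t_i down to z_c; mantle fills any gap and the z_c terms cancel.
Column 1: 4.2×2150 + 21.1×2770 + 19.4×3030 + (z_c − 44.7)×3200
Column 2: 2.91×0 + 8.11×2660 + x×2970 + (z_c − 2.91 − 8.11 − x)×3200
The z_c×3200 term appears on both sides and cancels. Collect the known terms of each column as K = Σ(ρt)_known − 3200 × (depth of known layers): K_1 = 126259 − 3200×44.7 = −16781; K_2 = 21572.6 − 3200×(2.91 + 8.11) = −13691.4.
Balance: K_1 = K_2 − x×(3200 − 2970), so x = (K_2 − K_1)/(3200 − 2970) = 3089.6/230 = 13.4 km.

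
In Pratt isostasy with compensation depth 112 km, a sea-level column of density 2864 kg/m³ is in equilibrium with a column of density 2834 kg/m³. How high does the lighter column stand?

1.19 km

ρ_ref D = ρ (D + h) → h = D (ρ_ref − ρ)/ρ.
h = 112 km × (2864 − 2834)/2834 = 1.19 km.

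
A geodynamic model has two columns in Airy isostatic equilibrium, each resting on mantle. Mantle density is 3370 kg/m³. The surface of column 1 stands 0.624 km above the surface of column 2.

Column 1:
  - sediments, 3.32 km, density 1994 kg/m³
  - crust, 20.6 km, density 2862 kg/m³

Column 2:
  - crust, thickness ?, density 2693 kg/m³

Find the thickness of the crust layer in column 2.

Take the compensation level at the base of the deeper column (depth z_c below the surface of column 1) and equate Σ ρ_i t_i down to z_c; mantle fills any gap and the z_c terms cancel.
Column 1: 3.32×1994 + 20.6×2862 + (z_c − 23.92)×3370
Column 2: 0.624×0 + x×2693 + (z_c − 0.624 − 0 − x)×3370
The z_c×3370 term appears on both sides and cancels. Collect the known terms of each column as K = Σ(ρt)_known − 3370 × (depth of known layers): K_1 = 65577.28 − 3370×23.92 = −15033.12; K_2 = 0 − 3370×(0.624 + 0) = −2102.88.
Balance: K_1 = K_2 − x×(3370 − 2693), so x = (K_2 − K_1)/(3370 − 2693) = 12930.2/677 = 19.1 km.

19.1 km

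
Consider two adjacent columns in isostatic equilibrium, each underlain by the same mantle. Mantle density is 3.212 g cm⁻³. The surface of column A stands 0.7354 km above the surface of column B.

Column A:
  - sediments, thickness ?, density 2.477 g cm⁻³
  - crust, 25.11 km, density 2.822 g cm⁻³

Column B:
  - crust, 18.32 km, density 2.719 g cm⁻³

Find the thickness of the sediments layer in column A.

2.18 km

Take the compensation level at the base of the deeper column (depth z_c below the surface of column A) and equate Σ ρ_i t_i down to z_c; mantle fills any gap and the z_c terms cancel.
Column A: x×2.477 + 25.11×2.822 + (z_c − 25.11 − x)×3.212
Column B: 0.7354×0 + 18.32×2.719 + (z_c − 0.7354 − 18.32)×3.212
The z_c×3.212 term appears on both sides and cancels. Collect the known terms of each column as K = Σ(ρt)_known − 3.212 × (depth of known layers): K_A = 70.86042 − 3.212×25.11 = −9.7929; K_B = 49.81208 − 3.212×(0.7354 + 18.32) = −11.3938648.
Balance: K_A − x×(3.212 − 2.477) = K_B, so x = (K_A − K_B)/(3.212 − 2.477) = 1.60096/0.735 = 2.18 km.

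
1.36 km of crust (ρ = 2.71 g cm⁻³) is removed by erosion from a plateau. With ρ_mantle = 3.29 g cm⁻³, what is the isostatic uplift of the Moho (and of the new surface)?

1.12 km

Unloading: uplift u = e ρ_c/ρ_m = 1.36 km × 2.71/3.29 = 1.12 km.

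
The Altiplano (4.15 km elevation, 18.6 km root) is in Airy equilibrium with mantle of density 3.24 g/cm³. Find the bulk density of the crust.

ρ_c h = (ρ_m − ρ_c) r → ρ_c (h + r) = ρ_m r → ρ_c = ρ_m r / (h + r).
ρ_c = 3.24 × 18.6 km / (4.15 km + 18.6 km) = 2.65 g/cm³.

2.65 g/cm³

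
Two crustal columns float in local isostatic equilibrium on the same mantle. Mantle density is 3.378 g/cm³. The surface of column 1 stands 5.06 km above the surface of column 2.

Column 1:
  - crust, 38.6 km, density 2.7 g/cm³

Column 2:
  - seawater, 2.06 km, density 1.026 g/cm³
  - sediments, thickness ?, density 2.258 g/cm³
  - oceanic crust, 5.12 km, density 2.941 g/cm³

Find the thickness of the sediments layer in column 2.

Take the compensation level at the base of the deeper column (depth z_c below the surface of column 1) and equate Σ ρ_i t_i down to z_c; mantle fills any gap and the z_c terms cancel.
Column 1: 38.6×2.7 + (z_c − 38.6)×3.378
Column 2: 5.06×0 + 2.06×1.026 + x×2.258 + 5.12×2.941 + (z_c − 5.06 − 7.18 − x)×3.378
The z_c×3.378 term appears on both sides and cancels. Collect the known terms of each column as K = Σ(ρt)_known − 3.378 × (depth of known layers): K_1 = 104.22 − 3.378×38.6 = −26.1708; K_2 = 17.17148 − 3.378×(5.06 + 7.18) = −24.17524.
Balance: K_1 = K_2 − x×(3.378 − 2.258), so x = (K_2 − K_1)/(3.378 − 2.258) = 1.99556/1.12 = 1.78 km.

1.78 km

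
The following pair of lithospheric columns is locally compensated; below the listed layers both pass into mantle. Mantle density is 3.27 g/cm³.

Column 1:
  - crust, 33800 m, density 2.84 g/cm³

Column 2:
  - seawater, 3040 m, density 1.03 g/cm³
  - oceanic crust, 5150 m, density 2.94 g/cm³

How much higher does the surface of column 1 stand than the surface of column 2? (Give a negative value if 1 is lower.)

For any compensation level in the mantle, the mantle terms cancel and isostasy reduces to e = (Σt_1 − Σt_2) − (Σ(ρt)_1 − Σ(ρt)_2) / ρ_m.
Σt_1 = 33800 m; Σt_2 = 8190 m; Σ(ρt)_1 = 95992; Σ(ρt)_2 = 18272.2 (in m·g/cm³).
e = (33800 − 8190) − (95992 − 18272.2) / 3.27 = 1840 m.

1840 m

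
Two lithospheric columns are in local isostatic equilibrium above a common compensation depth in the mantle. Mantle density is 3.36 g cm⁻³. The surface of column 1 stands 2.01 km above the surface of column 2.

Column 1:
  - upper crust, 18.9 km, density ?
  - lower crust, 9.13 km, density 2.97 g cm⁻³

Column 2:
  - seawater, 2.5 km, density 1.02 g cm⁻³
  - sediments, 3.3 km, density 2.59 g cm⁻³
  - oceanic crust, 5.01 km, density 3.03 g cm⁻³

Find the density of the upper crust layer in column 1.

2.66 g cm⁻³

Take the compensation level at the base of the deeper column (depth z_c below the surface of column 1) and equate Σ ρ_i t_i down to z_c; mantle fills any gap and the z_c terms cancel.
Column 1: 18.9×ρ + 9.13×2.97 + (z_c − 28.03)×3.36
Column 2: 2.01×0 + 2.5×1.02 + 3.3×2.59 + 5.01×3.03 + (z_c − 2.01 − 10.81)×3.36
The z_c×3.36 term appears on both sides and cancels. Collect the known terms of each column as K = Σ(ρt)_known − 3.36 × (depth of known layers): K_1 = 27.1161 − 3.36×28.03 = −67.0647; K_2 = 26.2773 − 3.36×(2.01 + 10.81) = −16.7979.
Balance: K_1 + 18.9×ρ = K_2, so ρ = (K_2 − K_1)/18.9 = 50.2668/18.9 = 2.66 g cm⁻³.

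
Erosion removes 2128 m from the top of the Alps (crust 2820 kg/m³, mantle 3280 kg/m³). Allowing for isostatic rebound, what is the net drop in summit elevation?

298 m

Rebound u = e ρ_c/ρ_m = 2128 m × 2820/3280 = 1830 m.
Net surface drop = e − u = 2128 m − 1830 m = e (ρ_m − ρ_c)/ρ_m = 298 m.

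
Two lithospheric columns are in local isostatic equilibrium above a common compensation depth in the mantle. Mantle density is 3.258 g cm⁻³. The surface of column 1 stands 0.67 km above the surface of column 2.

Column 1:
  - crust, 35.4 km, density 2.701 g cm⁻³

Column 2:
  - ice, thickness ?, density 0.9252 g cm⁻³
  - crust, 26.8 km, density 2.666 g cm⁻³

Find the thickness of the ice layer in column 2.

Take the compensation level at the base of the deeper column (depth z_c below the surface of column 1) and equate Σ ρ_i t_i down to z_c; mantle fills any gap and the z_c terms cancel.
Column 1: 35.4×2.701 + (z_c − 35.4)×3.258
Column 2: 0.67×0 + x×0.9252 + 26.8×2.666 + (z_c − 0.67 − 26.8 − x)×3.258
The z_c×3.258 term appears on both sides and cancels. Collect the known terms of each column as K = Σ(ρt)_known − 3.258 × (depth of known layers): K_1 = 95.6154 − 3.258×35.4 = −19.7178; K_2 = 71.4488 − 3.258×(0.67 + 26.8) = −18.04846.
Balance: K_1 = K_2 − x×(3.258 − 0.9252), so x = (K_2 − K_1)/(3.258 − 0.9252) = 1.66934/2.3328 = 0.716 km.

0.716 km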